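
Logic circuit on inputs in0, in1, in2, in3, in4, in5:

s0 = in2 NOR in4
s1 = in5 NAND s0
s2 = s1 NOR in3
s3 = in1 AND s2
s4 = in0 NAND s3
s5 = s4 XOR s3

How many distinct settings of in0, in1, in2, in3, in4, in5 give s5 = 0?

1

s5 = s4 XOR s3 must be 0, so s4 and s3 are equal.
Satisfying assignments:
  in0=0, in1=1, in2=0, in3=0, in4=0, in5=1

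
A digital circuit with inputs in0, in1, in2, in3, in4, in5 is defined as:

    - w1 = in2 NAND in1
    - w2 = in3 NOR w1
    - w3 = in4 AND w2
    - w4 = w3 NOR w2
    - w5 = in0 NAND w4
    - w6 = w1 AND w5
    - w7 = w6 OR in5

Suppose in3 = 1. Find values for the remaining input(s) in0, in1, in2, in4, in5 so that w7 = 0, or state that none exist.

w7 = w6 OR in5 must be 0, so both w6 = 0 and in5 = 0.
Check with in3 = 1 and in0=0, in1=1, in2=1, in4=0, in5=0:
w1 = in2 NAND in1 = 1 NAND 1 = 0
w2 = in3 NOR w1 = 1 NOR 0 = 0
w3 = in4 AND w2 = 0 AND 0 = 0
w4 = w3 NOR w2 = 0 NOR 0 = 1
w5 = in0 NAND w4 = 0 NAND 1 = 1
w6 = w1 AND w5 = 0 AND 1 = 0
w7 = w6 OR in5 = 0 OR 0 = 0
So w7 = 0.

in0=0 in1=1 in2=1 in4=0 in5=0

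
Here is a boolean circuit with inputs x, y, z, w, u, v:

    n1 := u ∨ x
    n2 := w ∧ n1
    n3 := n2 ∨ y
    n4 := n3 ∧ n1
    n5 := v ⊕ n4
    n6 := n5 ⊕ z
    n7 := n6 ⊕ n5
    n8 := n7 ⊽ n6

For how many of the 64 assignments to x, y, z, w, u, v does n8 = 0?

n8 = n7 ⊽ n6 must be 0, so at least one of n7, n6 is 1.
Enumerating the 64 input combinations, 48 give n8 = 0 and 16 give n8 = 1.

48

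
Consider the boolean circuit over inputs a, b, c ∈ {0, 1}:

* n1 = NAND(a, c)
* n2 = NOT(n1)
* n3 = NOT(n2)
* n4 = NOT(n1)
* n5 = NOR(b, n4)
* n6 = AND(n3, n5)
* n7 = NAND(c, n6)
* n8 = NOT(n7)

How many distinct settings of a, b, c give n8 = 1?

n8 = NOT(n7) must be 1, so n7 = 0.
n7 = NAND(c, n6) must be 0, so both c = 1 and n6 = 1.
Enumerating the 8 input combinations, 1 give n8 = 1 and 7 give n8 = 0.

1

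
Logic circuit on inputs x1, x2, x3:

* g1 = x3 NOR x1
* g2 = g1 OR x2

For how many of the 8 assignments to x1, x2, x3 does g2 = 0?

g2 = g1 OR x2 must be 0, so both g1 = 0 and x2 = 0.
g1 = x3 NOR x1 must be 0, so at least one of x3, x1 is 1.
Enumerating the 8 input combinations, 3 give g2 = 0 and 5 give g2 = 1.

3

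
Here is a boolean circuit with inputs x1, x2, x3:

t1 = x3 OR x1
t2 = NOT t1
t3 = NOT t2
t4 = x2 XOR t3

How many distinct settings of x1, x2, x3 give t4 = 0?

4

t4 = x2 XOR t3 must be 0, so x2 and t3 are equal.
Enumerating the 8 input combinations, 4 give t4 = 0 and 4 give t4 = 1.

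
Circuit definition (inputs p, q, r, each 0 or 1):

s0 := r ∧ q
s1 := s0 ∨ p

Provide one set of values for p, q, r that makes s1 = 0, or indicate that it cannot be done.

s1 = s0 ∨ p must be 0, so both s0 = 0 and p = 0.
s0 = r ∧ q must be 0, so at least one of r, q is 0.
Check with p=0, q=0, r=0:
s0 = r ∧ q = 0 ∧ 0 = 0
s1 = s0 ∨ p = 0 ∨ 0 = 0
So s1 = 0 as required.

p=0, q=0, r=0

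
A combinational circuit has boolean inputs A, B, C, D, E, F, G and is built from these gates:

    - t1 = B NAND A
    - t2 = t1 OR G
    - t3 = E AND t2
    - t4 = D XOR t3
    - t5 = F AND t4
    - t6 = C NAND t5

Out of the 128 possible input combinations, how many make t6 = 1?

t6 = C NAND t5 must be 1, so at least one of C, t5 is 0.
Enumerating the 128 input combinations, 112 give t6 = 1 and 16 give t6 = 0.

112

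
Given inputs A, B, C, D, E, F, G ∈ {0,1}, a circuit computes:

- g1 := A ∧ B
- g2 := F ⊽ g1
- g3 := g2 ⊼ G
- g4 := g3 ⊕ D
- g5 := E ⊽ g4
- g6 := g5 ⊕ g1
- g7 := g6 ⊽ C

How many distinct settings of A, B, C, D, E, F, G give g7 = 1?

40

g7 = g6 ⊽ C must be 1, so both g6 = 0 and C = 0.
g6 = g5 ⊕ g1 must be 0, so g5 and g1 are equal.
Enumerating the 128 input combinations, 40 give g7 = 1 and 88 give g7 = 0.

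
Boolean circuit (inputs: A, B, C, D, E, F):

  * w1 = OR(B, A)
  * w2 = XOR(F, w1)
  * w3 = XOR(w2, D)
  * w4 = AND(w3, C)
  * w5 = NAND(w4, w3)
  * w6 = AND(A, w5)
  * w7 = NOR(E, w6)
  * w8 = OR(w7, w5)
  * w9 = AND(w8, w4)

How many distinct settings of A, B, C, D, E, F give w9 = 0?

w9 = AND(w8, w4) must be 0, so at least one of w8, w4 is 0.
Enumerating the 64 input combinations, 56 give w9 = 0 and 8 give w9 = 1.

56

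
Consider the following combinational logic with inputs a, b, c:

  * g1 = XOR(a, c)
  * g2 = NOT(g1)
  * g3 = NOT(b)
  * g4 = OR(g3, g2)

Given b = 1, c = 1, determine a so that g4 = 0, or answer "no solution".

a=0

Check with b = 1, c = 1 and a=0:
g1 = XOR(a, c) = XOR(0, 1) = 1
g2 = NOT(g1) = NOT 1 = 0
g3 = NOT(b) = NOT 1 = 0
g4 = OR(g3, g2) = OR(0, 0) = 0
So g4 = 0.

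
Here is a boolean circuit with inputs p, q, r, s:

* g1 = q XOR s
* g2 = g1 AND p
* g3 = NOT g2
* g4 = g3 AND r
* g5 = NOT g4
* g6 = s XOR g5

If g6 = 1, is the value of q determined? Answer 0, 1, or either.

either

Both values of q occur among assignments with g6 = 1:
  q=0: p=0, q=0, r=0, s=0
  q=1: p=0, q=1, r=0, s=0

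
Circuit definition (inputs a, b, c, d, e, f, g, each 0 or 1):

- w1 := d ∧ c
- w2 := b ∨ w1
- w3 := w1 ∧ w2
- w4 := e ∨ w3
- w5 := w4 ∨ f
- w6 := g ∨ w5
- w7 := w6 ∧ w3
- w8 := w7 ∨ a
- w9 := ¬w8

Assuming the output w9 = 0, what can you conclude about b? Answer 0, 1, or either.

either

Both values of b occur among assignments with w9 = 0:
  b=0: a=0, b=0, c=1, d=1, e=0, f=0, g=0
  b=1: a=0, b=1, c=1, d=1, e=0, f=0, g=0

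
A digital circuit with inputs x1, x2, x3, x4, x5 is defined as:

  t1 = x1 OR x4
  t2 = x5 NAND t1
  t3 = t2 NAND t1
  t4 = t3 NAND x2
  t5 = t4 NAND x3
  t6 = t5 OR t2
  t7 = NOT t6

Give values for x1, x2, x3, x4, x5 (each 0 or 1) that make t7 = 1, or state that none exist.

Check with x1=1, x2=0, x3=1, x4=0, x5=1:
t1 = x1 OR x4 = 1 OR 0 = 1
t2 = x5 NAND t1 = 1 NAND 1 = 0
t3 = t2 NAND t1 = 0 NAND 1 = 1
t4 = t3 NAND x2 = 1 NAND 0 = 1
t5 = t4 NAND x3 = 1 NAND 1 = 0
t6 = t5 OR t2 = 0 OR 0 = 0
t7 = NOT t6 = NOT 0 = 1
So t7 = 1 as required.

x1=1, x2=0, x3=1, x4=0, x5=1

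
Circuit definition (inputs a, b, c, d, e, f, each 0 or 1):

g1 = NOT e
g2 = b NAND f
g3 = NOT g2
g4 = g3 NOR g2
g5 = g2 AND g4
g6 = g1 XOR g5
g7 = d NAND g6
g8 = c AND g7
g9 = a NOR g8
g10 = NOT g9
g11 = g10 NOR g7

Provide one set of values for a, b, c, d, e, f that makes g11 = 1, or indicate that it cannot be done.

Check with a=0 b=0 c=0 d=1 e=0 f=1:
g1 = NOT e = NOT 0 = 1
g2 = b NAND f = 0 NAND 1 = 1
g3 = NOT g2 = NOT 1 = 0
g4 = g3 NOR g2 = 0 NOR 1 = 0
g5 = g2 AND g4 = 1 AND 0 = 0
g6 = g1 XOR g5 = 1 XOR 0 = 1
g7 = d NAND g6 = 1 NAND 1 = 0
g8 = c AND g7 = 0 AND 0 = 0
g9 = a NOR g8 = 0 NOR 0 = 1
g10 = NOT g9 = NOT 1 = 0
g11 = g10 NOR g7 = 0 NOR 0 = 1
So g11 = 1 as required.

a=0 b=0 c=0 d=1 e=0 f=1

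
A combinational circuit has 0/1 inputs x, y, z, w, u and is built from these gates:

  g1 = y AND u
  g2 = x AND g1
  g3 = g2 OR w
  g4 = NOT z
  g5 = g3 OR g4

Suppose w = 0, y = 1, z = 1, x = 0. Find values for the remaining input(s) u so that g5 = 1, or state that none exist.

With w = 0, y = 1, z = 1, x = 0 fixed, none of the 2 settings of u give g5 = 1.
For example, with u=0:
g1 = y AND u = 1 AND 0 = 0
g2 = x AND g1 = 0 AND 0 = 0
g3 = g2 OR w = 0 OR 0 = 0
g4 = NOT z = NOT 1 = 0
g5 = g3 OR g4 = 0 OR 0 = 0
giving g5 = 0 ≠ 1.

no solution exists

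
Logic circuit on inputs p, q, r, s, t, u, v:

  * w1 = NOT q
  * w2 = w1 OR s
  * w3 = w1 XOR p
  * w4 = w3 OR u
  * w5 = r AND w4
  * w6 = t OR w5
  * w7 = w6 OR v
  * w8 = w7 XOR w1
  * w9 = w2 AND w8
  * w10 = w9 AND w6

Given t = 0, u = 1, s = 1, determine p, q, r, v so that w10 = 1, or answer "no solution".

Check with t = 0, u = 1, s = 1 and p=1, q=1, r=1, v=1:
w1 = NOT q = NOT 1 = 0
w2 = w1 OR s = 0 OR 1 = 1
w3 = w1 XOR p = 0 XOR 1 = 1
w4 = w3 OR u = 1 OR 1 = 1
w5 = r AND w4 = 1 AND 1 = 1
w6 = t OR w5 = 0 OR 1 = 1
w7 = w6 OR v = 1 OR 1 = 1
w8 = w7 XOR w1 = 1 XOR 0 = 1
w9 = w2 AND w8 = 1 AND 1 = 1
w10 = w9 AND w6 = 1 AND 1 = 1
So w10 = 1.

p=1, q=1, r=1, v=1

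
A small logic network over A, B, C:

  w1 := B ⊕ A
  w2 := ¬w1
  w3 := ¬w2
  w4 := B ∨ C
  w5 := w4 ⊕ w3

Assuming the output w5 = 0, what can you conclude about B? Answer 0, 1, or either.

Both values of B occur among assignments with w5 = 0:
  B=0: A=0, B=0, C=0
  B=1: A=0, B=1, C=0

either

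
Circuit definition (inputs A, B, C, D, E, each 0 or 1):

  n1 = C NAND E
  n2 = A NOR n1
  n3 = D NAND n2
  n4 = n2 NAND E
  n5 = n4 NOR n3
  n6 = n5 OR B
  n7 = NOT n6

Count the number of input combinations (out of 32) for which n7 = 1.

15

n7 = NOT n6 must be 1, so n6 = 0.
n6 = n5 OR B must be 0, so both n5 = 0 and B = 0.
n5 = n4 NOR n3 must be 0, so at least one of n4, n3 is 1.
Enumerating the 32 input combinations, 15 give n7 = 1 and 17 give n7 = 0.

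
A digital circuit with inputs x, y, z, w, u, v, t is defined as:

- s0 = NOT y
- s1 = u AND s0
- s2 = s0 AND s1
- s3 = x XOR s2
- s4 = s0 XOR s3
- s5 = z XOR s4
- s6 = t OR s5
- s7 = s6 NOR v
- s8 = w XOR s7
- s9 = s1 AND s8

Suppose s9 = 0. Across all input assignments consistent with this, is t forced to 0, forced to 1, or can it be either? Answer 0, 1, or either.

either

Both values of t occur among assignments with s9 = 0:
  t=0: x=0, y=0, z=0, w=0, u=0, v=0, t=0
  t=1: x=0, y=0, z=0, w=0, u=0, v=0, t=1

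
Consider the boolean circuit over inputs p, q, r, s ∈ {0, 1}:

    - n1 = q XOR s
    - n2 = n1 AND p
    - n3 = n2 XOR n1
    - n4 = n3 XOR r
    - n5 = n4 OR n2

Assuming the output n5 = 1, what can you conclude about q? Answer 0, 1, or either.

either

Both values of q occur among assignments with n5 = 1:
  q=0: p=0, q=0, r=0, s=1
  q=1: p=0, q=1, r=0, s=0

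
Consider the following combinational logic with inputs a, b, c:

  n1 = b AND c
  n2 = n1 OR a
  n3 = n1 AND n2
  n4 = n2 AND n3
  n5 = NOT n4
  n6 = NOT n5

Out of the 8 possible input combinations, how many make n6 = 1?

2

n6 = NOT n5 must be 1, so n5 = 0.
Enumerating the 8 input combinations, 2 give n6 = 1 and 6 give n6 = 0.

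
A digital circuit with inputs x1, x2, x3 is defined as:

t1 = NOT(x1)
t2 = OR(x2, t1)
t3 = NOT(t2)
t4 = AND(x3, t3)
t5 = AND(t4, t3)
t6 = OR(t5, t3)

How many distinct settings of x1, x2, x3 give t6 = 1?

2

t6 = OR(t5, t3) must be 1, so at least one of t5, t3 is 1.
Satisfying assignments:
  x1=1, x2=0, x3=0
  x1=1, x2=0, x3=1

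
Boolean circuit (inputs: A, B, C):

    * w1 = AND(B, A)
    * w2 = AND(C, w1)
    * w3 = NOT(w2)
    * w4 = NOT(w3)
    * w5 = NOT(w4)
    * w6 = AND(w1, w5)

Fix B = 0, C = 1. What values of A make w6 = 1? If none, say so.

With B = 0, C = 1 fixed, none of the 2 settings of A give w6 = 1.
For example, with A=0:
w1 = AND(B, A) = AND(0, 0) = 0
w2 = AND(C, w1) = AND(1, 0) = 0
w3 = NOT(w2) = NOT 0 = 1
w4 = NOT(w3) = NOT 1 = 0
w5 = NOT(w4) = NOT 0 = 1
w6 = AND(w1, w5) = AND(0, 1) = 0
giving w6 = 0 ≠ 1.

no solution exists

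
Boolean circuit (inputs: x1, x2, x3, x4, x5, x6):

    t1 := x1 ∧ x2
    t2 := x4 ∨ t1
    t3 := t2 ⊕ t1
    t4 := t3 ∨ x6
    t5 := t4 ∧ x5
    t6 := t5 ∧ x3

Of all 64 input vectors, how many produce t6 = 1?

t6 = t5 ∧ x3 must be 1, so both t5 = 1 and x3 = 1.
Enumerating the 64 input combinations, 11 give t6 = 1 and 53 give t6 = 0.

11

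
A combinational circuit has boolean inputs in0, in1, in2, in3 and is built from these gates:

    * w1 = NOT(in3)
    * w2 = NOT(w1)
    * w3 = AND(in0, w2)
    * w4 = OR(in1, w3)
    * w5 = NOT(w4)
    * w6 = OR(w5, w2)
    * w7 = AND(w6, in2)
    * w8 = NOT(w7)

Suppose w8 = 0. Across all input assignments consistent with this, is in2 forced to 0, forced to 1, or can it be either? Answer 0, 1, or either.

w8 = NOT(w7) must be 0, so w7 = 1.
w7 = AND(w6, in2) must be 1, so both w6 = 1 and in2 = 1.
Every assignment with w8 = 0 has in2 = 1; there are 6 such assignment(s).

1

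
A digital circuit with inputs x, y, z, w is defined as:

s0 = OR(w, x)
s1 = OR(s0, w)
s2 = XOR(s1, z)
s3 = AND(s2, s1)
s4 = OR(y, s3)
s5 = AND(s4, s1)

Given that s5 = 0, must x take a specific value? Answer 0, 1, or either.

either

Both values of x occur among assignments with s5 = 0:
  x=0: x=0, y=0, z=0, w=0
  x=1: x=1, y=0, z=1, w=0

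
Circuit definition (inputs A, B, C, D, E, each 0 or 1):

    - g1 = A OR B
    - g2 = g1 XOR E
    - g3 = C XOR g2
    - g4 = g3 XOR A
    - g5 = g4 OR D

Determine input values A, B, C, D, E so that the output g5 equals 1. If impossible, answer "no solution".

A=0, B=1, C=0, D=1, E=0

g5 = g4 OR D must be 1, so at least one of g4, D is 1.
Check with A=0, B=1, C=0, D=1, E=0:
g1 = A OR B = 0 OR 1 = 1
g2 = g1 XOR E = 1 XOR 0 = 1
g3 = C XOR g2 = 0 XOR 1 = 1
g4 = g3 XOR A = 1 XOR 0 = 1
g5 = g4 OR D = 1 OR 1 = 1
So g5 = 1 as required.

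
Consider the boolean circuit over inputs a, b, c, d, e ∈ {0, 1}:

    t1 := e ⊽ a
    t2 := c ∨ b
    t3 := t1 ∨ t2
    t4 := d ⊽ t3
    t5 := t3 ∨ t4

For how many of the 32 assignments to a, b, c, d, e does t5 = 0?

t5 = t3 ∨ t4 must be 0, so both t3 = 0 and t4 = 0.
t3 = t1 ∨ t2 must be 0, so both t1 = 0 and t2 = 0.
t4 = d ⊽ t3 must be 0, so at least one of d, t3 is 1.
Satisfying assignments:
  a=0, b=0, c=0, d=1, e=1
  a=1, b=0, c=0, d=1, e=0
  a=1, b=0, c=0, d=1, e=1

3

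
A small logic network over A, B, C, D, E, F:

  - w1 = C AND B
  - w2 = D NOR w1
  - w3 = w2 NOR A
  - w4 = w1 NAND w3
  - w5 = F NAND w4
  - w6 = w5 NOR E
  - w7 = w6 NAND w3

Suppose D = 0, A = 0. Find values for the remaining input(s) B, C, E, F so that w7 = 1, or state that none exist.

w7 = w6 NAND w3 must be 1, so at least one of w6, w3 is 0.
Check with D = 0, A = 0 and B=1, C=1, E=1, F=0:
w1 = C AND B = 1 AND 1 = 1
w2 = D NOR w1 = 0 NOR 1 = 0
w3 = w2 NOR A = 0 NOR 0 = 1
w4 = w1 NAND w3 = 1 NAND 1 = 0
w5 = F NAND w4 = 0 NAND 0 = 1
w6 = w5 NOR E = 1 NOR 1 = 0
w7 = w6 NAND w3 = 0 NAND 1 = 1
So w7 = 1.

B=1, C=1, E=1, F=0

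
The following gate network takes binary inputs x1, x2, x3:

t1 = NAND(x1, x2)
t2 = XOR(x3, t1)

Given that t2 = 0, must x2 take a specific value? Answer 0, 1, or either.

either

Both values of x2 occur among assignments with t2 = 0:
  x2=0: x1=0, x2=0, x3=1
  x2=1: x1=0, x2=1, x3=1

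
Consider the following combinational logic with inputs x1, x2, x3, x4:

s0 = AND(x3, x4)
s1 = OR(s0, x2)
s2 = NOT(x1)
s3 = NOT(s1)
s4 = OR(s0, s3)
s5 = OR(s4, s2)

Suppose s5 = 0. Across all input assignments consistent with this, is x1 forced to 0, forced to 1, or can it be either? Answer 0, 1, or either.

1

s5 = OR(s4, s2) must be 0, so both s4 = 0 and s2 = 0.
s4 = OR(s0, s3) must be 0, so both s0 = 0 and s3 = 0.
s2 = NOT(x1) must be 0, so x1 = 1.
Every assignment with s5 = 0 has x1 = 1; there are 3 such assignment(s).
  x1=1, x2=1, x3=0, x4=0
  x1=1, x2=1, x3=0, x4=1
  x1=1, x2=1, x3=1, x4=0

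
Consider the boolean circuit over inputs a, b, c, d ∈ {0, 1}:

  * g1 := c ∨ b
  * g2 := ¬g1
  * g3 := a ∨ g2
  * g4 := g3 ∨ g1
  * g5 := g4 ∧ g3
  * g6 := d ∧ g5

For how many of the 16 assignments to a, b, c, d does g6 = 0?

g6 = d ∧ g5 must be 0, so at least one of d, g5 is 0.
Enumerating the 16 input combinations, 11 give g6 = 0 and 5 give g6 = 1.

11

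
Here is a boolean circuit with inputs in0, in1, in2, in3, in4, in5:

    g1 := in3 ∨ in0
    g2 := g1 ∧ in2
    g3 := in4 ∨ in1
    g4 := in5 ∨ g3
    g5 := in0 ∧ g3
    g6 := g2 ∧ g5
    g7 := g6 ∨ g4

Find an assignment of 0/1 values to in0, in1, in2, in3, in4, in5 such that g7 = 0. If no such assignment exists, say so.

g7 = g6 ∨ g4 must be 0, so both g6 = 0 and g4 = 0.
g6 = g2 ∧ g5 must be 0, so at least one of g2, g5 is 0.
Check with in0=1, in1=0, in2=0, in3=1, in4=0, in5=0:
g1 = in3 ∨ in0 = 1 ∨ 1 = 1
g2 = g1 ∧ in2 = 1 ∧ 0 = 0
g3 = in4 ∨ in1 = 0 ∨ 0 = 0
g4 = in5 ∨ g3 = 0 ∨ 0 = 0
g5 = in0 ∧ g3 = 1 ∧ 0 = 0
g6 = g2 ∧ g5 = 0 ∧ 0 = 0
g7 = g6 ∨ g4 = 0 ∨ 0 = 0
So g7 = 0 as required.

in0=1, in1=0, in2=0, in3=1, in4=0, in5=0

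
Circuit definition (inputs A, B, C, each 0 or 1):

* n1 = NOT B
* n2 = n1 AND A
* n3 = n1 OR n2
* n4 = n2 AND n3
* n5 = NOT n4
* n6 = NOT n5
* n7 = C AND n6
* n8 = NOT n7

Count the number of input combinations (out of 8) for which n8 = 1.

n8 = NOT n7 must be 1, so n7 = 0.
Enumerating the 8 input combinations, 7 give n8 = 1 and 1 give n8 = 0.

7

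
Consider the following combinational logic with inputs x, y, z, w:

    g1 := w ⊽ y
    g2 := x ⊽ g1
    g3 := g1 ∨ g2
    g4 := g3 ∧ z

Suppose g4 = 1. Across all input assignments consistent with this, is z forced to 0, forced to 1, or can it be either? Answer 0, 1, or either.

g4 = g3 ∧ z must be 1, so both g3 = 1 and z = 1.
g3 = g1 ∨ g2 must be 1, so at least one of g1, g2 is 1.
Every assignment with g4 = 1 has z = 1; there are 5 such assignment(s).

1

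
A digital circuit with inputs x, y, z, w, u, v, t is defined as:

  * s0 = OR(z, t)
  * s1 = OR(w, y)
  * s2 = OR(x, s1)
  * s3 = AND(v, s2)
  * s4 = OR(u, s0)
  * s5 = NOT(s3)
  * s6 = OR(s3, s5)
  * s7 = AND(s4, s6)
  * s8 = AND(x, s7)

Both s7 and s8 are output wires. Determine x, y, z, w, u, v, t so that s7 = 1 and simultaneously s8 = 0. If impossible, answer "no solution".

Check with x=0 y=1 z=0 w=1 u=0 v=0 t=1:
s0 = OR(z, t) = OR(0, 1) = 1
s1 = OR(w, y) = OR(1, 1) = 1
s2 = OR(x, s1) = OR(0, 1) = 1
s3 = AND(v, s2) = AND(0, 1) = 0
s4 = OR(u, s0) = OR(0, 1) = 1
s5 = NOT(s3) = NOT 0 = 1
s6 = OR(s3, s5) = OR(0, 1) = 1
s7 = AND(s4, s6) = AND(1, 1) = 1
s8 = AND(x, s7) = AND(0, 1) = 0
So s7 = 1 and s8 = 0.

x=0 y=1 z=0 w=1 u=0 v=0 t=1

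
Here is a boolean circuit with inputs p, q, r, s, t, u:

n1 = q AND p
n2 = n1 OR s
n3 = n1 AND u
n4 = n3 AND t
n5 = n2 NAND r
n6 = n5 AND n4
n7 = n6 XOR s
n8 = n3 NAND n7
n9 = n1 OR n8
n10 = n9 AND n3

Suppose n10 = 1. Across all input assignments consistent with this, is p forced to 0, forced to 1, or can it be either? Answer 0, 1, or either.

n10 = n9 AND n3 must be 1, so both n9 = 1 and n3 = 1.
n9 = n1 OR n8 must be 1, so at least one of n1, n8 is 1.
Every assignment with n10 = 1 has p = 1; there are 8 such assignment(s).

1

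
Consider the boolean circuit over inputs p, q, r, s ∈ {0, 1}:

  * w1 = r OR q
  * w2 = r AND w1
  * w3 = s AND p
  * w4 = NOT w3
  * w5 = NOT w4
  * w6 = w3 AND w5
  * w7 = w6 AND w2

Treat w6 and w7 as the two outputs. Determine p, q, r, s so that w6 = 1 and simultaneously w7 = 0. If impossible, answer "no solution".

p=1, q=1, r=0, s=1

Check with p=1, q=1, r=0, s=1:
w1 = r OR q = 0 OR 1 = 1
w2 = r AND w1 = 0 AND 1 = 0
w3 = s AND p = 1 AND 1 = 1
w4 = NOT w3 = NOT 1 = 0
w5 = NOT w4 = NOT 0 = 1
w6 = w3 AND w5 = 1 AND 1 = 1
w7 = w6 AND w2 = 1 AND 0 = 0
So w6 = 1 and w7 = 0.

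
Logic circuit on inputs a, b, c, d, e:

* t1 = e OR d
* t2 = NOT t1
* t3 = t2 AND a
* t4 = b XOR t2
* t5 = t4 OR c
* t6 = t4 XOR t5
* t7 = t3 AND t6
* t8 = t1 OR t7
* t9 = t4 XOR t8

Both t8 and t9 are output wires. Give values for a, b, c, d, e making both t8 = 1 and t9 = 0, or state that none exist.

Check with a=0 b=1 c=1 d=0 e=1:
t1 = e OR d = 1 OR 0 = 1
t2 = NOT t1 = NOT 1 = 0
t3 = t2 AND a = 0 AND 0 = 0
t4 = b XOR t2 = 1 XOR 0 = 1
t5 = t4 OR c = 1 OR 1 = 1
t6 = t4 XOR t5 = 1 XOR 1 = 0
t7 = t3 AND t6 = 0 AND 0 = 0
t8 = t1 OR t7 = 1 OR 0 = 1
t9 = t4 XOR t8 = 1 XOR 1 = 0
So t8 = 1 and t9 = 0.

a=0 b=1 c=1 d=0 e=1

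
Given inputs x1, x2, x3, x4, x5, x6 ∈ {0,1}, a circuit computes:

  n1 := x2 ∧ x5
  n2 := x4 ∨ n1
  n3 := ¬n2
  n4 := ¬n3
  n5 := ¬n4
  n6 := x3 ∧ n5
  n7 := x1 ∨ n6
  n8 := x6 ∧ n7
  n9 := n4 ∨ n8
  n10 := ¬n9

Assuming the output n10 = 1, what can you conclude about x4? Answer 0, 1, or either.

n10 = ¬n9 must be 1, so n9 = 0.
Every assignment with n10 = 1 has x4 = 0; there are 15 such assignment(s).

0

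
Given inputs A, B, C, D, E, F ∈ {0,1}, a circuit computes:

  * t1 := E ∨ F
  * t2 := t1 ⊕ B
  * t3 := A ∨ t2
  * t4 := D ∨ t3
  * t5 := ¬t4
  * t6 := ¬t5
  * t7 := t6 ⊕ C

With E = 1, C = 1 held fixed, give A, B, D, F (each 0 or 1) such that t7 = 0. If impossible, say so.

A=1, B=1, D=1, F=0

t7 = t6 ⊕ C must be 0, so t6 and C are equal.
Check with E = 1, C = 1 and A=1, B=1, D=1, F=0:
t1 = E ∨ F = 1 ∨ 0 = 1
t2 = t1 ⊕ B = 1 ⊕ 1 = 0
t3 = A ∨ t2 = 1 ∨ 0 = 1
t4 = D ∨ t3 = 1 ∨ 1 = 1
t5 = ¬t4 = ¬1 = 0
t6 = ¬t5 = ¬0 = 1
t7 = t6 ⊕ C = 1 ⊕ 1 = 0
So t7 = 0.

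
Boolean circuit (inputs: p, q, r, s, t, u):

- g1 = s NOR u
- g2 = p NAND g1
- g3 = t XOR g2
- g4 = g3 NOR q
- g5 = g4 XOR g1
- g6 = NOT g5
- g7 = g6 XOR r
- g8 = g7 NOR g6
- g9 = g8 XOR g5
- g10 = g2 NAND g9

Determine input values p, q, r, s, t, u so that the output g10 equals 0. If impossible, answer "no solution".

Check with p=0, q=0, r=1, s=1, t=1, u=1:
g1 = s NOR u = 1 NOR 1 = 0
g2 = p NAND g1 = 0 NAND 0 = 1
g3 = t XOR g2 = 1 XOR 1 = 0
g4 = g3 NOR q = 0 NOR 0 = 1
g5 = g4 XOR g1 = 1 XOR 0 = 1
g6 = NOT g5 = NOT 1 = 0
g7 = g6 XOR r = 0 XOR 1 = 1
g8 = g7 NOR g6 = 1 NOR 0 = 0
g9 = g8 XOR g5 = 0 XOR 1 = 1
g10 = g2 NAND g9 = 1 NAND 1 = 0
So g10 = 0 as required.

p=0, q=0, r=1, s=1, t=1, u=1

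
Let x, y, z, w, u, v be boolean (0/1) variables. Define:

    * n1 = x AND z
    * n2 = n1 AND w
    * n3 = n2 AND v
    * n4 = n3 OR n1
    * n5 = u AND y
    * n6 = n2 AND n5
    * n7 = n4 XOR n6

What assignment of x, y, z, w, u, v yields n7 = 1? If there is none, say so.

Check with x=1, y=0, z=1, w=1, u=1, v=0:
n1 = x AND z = 1 AND 1 = 1
n2 = n1 AND w = 1 AND 1 = 1
n3 = n2 AND v = 1 AND 0 = 0
n4 = n3 OR n1 = 0 OR 1 = 1
n5 = u AND y = 1 AND 0 = 0
n6 = n2 AND n5 = 1 AND 0 = 0
n7 = n4 XOR n6 = 1 XOR 0 = 1
So n7 = 1 as required.

x=1, y=0, z=1, w=1, u=1, v=0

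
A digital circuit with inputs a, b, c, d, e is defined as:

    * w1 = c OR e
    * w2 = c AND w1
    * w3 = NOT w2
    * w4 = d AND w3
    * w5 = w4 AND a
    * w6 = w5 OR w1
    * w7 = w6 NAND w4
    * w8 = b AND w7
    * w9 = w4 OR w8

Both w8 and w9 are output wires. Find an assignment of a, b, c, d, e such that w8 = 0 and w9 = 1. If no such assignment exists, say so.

a=1, b=1, c=0, d=1, e=1

Check with a=1, b=1, c=0, d=1, e=1:
w1 = c OR e = 0 OR 1 = 1
w2 = c AND w1 = 0 AND 1 = 0
w3 = NOT w2 = NOT 0 = 1
w4 = d AND w3 = 1 AND 1 = 1
w5 = w4 AND a = 1 AND 1 = 1
w6 = w5 OR w1 = 1 OR 1 = 1
w7 = w6 NAND w4 = 1 NAND 1 = 0
w8 = b AND w7 = 1 AND 0 = 0
w9 = w4 OR w8 = 1 OR 0 = 1
So w8 = 0 and w9 = 1.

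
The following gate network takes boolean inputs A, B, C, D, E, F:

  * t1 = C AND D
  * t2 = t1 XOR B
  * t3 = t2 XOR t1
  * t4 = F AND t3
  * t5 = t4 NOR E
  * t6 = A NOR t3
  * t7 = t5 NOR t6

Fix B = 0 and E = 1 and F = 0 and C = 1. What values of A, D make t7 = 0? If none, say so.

t7 = t5 NOR t6 must be 0, so at least one of t5, t6 is 1.
Check with B = 0 and E = 1 and F = 0 and C = 1 and A=0, D=0:
t1 = C AND D = 1 AND 0 = 0
t2 = t1 XOR B = 0 XOR 0 = 0
t3 = t2 XOR t1 = 0 XOR 0 = 0
t4 = F AND t3 = 0 AND 0 = 0
t5 = t4 NOR E = 0 NOR 1 = 0
t6 = A NOR t3 = 0 NOR 0 = 1
t7 = t5 NOR t6 = 0 NOR 1 = 0
So t7 = 0.

A=0 D=0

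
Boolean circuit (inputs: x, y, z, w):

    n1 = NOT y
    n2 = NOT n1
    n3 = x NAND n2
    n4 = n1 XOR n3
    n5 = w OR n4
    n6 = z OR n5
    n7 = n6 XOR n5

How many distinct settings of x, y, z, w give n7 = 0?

n7 = n6 XOR n5 must be 0, so n6 and n5 are equal.
Enumerating the 16 input combinations, 13 give n7 = 0 and 3 give n7 = 1.

13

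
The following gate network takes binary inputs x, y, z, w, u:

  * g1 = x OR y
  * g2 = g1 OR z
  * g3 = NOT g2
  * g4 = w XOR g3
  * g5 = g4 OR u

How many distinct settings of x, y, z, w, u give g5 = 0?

8

g5 = g4 OR u must be 0, so both g4 = 0 and u = 0.
Enumerating the 32 input combinations, 8 give g5 = 0 and 24 give g5 = 1.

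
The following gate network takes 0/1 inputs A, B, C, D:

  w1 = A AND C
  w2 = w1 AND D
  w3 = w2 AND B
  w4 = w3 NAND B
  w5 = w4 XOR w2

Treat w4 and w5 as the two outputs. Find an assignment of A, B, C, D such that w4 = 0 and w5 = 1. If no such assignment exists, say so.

A=1, B=1, C=1, D=1

Check with A=1, B=1, C=1, D=1:
w1 = A AND C = 1 AND 1 = 1
w2 = w1 AND D = 1 AND 1 = 1
w3 = w2 AND B = 1 AND 1 = 1
w4 = w3 NAND B = 1 NAND 1 = 0
w5 = w4 XOR w2 = 0 XOR 1 = 1
So w4 = 0 and w5 = 1.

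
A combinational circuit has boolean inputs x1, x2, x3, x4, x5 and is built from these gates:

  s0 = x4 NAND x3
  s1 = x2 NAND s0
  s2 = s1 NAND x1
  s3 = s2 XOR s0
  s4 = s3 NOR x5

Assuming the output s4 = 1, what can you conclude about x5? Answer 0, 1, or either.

0

s4 = s3 NOR x5 must be 1, so both s3 = 0 and x5 = 0.
s3 = s2 XOR s0 must be 0, so s2 and s0 are equal.
Every assignment with s4 = 1 has x5 = 0; there are 11 such assignment(s).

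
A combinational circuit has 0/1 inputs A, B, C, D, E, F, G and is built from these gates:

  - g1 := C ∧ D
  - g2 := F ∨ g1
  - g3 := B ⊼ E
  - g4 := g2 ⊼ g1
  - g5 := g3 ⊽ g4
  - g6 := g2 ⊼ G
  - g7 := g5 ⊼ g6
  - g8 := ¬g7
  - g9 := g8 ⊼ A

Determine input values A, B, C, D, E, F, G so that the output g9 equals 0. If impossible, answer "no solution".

g9 = g8 ⊼ A must be 0, so both g8 = 1 and A = 1.
g8 = ¬g7 must be 1, so g7 = 0.
g7 = g5 ⊼ g6 must be 0, so both g5 = 1 and g6 = 1.
Check with A=1, B=1, C=1, D=1, E=1, F=1, G=0:
g1 = C ∧ D = 1 ∧ 1 = 1
g2 = F ∨ g1 = 1 ∨ 1 = 1
g3 = B ⊼ E = 1 ⊼ 1 = 0
g4 = g2 ⊼ g1 = 1 ⊼ 1 = 0
g5 = g3 ⊽ g4 = 0 ⊽ 0 = 1
g6 = g2 ⊼ G = 1 ⊼ 0 = 1
g7 = g5 ⊼ g6 = 1 ⊼ 1 = 0
g8 = ¬g7 = ¬0 = 1
g9 = g8 ⊼ A = 1 ⊼ 1 = 0
So g9 = 0 as required.

A=1, B=1, C=1, D=1, E=1, F=1, G=0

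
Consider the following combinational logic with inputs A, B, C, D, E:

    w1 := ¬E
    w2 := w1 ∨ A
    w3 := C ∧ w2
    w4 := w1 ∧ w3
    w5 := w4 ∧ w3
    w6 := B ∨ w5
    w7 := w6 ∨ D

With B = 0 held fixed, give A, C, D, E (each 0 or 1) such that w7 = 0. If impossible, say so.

A=0, C=1, D=0, E=1

w7 = w6 ∨ D must be 0, so both w6 = 0 and D = 0.
Check with B = 0 and A=0, C=1, D=0, E=1:
w1 = ¬E = ¬1 = 0
w2 = w1 ∨ A = 0 ∨ 0 = 0
w3 = C ∧ w2 = 1 ∧ 0 = 0
w4 = w1 ∧ w3 = 0 ∧ 0 = 0
w5 = w4 ∧ w3 = 0 ∧ 0 = 0
w6 = B ∨ w5 = 0 ∨ 0 = 0
w7 = w6 ∨ D = 0 ∨ 0 = 0
So w7 = 0.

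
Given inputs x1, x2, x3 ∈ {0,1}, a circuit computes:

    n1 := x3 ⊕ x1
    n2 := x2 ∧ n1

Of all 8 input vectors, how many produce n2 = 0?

6

n2 = x2 ∧ n1 must be 0, so at least one of x2, n1 is 0.
Satisfying assignments:
  x1=0, x2=0, x3=0
  x1=0, x2=0, x3=1
  x1=0, x2=1, x3=0
  x1=1, x2=0, x3=0
  x1=1, x2=0, x3=1
  x1=1, x2=1, x3=1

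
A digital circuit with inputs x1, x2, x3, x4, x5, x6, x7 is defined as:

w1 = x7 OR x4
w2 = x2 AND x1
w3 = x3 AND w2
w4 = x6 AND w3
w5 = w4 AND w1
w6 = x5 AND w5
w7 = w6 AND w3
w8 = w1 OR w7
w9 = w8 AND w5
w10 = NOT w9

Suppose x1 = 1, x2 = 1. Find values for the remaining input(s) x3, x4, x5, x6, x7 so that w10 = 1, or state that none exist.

x3=0, x4=0, x5=0, x6=0, x7=1

w10 = NOT w9 must be 1, so w9 = 0.
w9 = w8 AND w5 must be 0, so at least one of w8, w5 is 0.
Check with x1 = 1, x2 = 1 and x3=0, x4=0, x5=0, x6=0, x7=1:
w1 = x7 OR x4 = 1 OR 0 = 1
w2 = x2 AND x1 = 1 AND 1 = 1
w3 = x3 AND w2 = 0 AND 1 = 0
w4 = x6 AND w3 = 0 AND 0 = 0
w5 = w4 AND w1 = 0 AND 1 = 0
w6 = x5 AND w5 = 0 AND 0 = 0
w7 = w6 AND w3 = 0 AND 0 = 0
w8 = w1 OR w7 = 1 OR 0 = 1
w9 = w8 AND w5 = 1 AND 0 = 0
w10 = NOT w9 = NOT 0 = 1
So w10 = 1.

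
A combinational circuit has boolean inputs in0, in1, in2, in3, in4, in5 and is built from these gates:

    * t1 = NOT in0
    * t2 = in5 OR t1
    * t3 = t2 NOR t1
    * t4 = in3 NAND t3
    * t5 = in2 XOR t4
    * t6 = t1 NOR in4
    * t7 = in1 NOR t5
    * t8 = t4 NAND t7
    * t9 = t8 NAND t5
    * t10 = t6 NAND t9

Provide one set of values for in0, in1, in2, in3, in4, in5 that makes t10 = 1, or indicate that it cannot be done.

in0=1, in1=0, in2=0, in3=0, in4=0, in5=1

t10 = t6 NAND t9 must be 1, so at least one of t6, t9 is 0.
Check with in0=1, in1=0, in2=0, in3=0, in4=0, in5=1:
t1 = NOT in0 = NOT 1 = 0
t2 = in5 OR t1 = 1 OR 0 = 1
t3 = t2 NOR t1 = 1 NOR 0 = 0
t4 = in3 NAND t3 = 0 NAND 0 = 1
t5 = in2 XOR t4 = 0 XOR 1 = 1
t6 = t1 NOR in4 = 0 NOR 0 = 1
t7 = in1 NOR t5 = 0 NOR 1 = 0
t8 = t4 NAND t7 = 1 NAND 0 = 1
t9 = t8 NAND t5 = 1 NAND 1 = 0
t10 = t6 NAND t9 = 1 NAND 0 = 1
So t10 = 1 as required.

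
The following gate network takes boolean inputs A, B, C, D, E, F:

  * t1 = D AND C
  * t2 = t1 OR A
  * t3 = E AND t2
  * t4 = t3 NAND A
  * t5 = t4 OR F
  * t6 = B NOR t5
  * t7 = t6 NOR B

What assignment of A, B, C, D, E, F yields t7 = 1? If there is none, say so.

t7 = t6 NOR B must be 1, so both t6 = 0 and B = 0.
t6 = B NOR t5 must be 0, so at least one of B, t5 is 1.
Check with A=0, B=0, C=0, D=0, E=0, F=1:
t1 = D AND C = 0 AND 0 = 0
t2 = t1 OR A = 0 OR 0 = 0
t3 = E AND t2 = 0 AND 0 = 0
t4 = t3 NAND A = 0 NAND 0 = 1
t5 = t4 OR F = 1 OR 1 = 1
t6 = B NOR t5 = 0 NOR 1 = 0
t7 = t6 NOR B = 0 NOR 0 = 1
So t7 = 1 as required.

A=0, B=0, C=0, D=0, E=0, F=1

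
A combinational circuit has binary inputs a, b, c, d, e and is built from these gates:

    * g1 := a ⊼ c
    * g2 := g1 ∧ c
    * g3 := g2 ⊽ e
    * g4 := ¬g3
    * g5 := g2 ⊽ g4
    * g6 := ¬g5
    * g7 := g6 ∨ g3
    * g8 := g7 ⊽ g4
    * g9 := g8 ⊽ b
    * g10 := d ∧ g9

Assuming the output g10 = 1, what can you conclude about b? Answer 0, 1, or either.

g10 = d ∧ g9 must be 1, so both d = 1 and g9 = 1.
g9 = g8 ⊽ b must be 1, so both g8 = 0 and b = 0.
g8 = g7 ⊽ g4 must be 0, so at least one of g7, g4 is 1.
Every assignment with g10 = 1 has b = 0; there are 8 such assignment(s).

0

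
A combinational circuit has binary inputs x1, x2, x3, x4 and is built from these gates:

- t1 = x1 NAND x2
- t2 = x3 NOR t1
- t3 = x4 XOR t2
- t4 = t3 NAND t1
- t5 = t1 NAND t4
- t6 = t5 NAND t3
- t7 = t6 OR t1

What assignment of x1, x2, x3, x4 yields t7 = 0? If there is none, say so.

Check with x1=1 x2=1 x3=1 x4=1:
t1 = x1 NAND x2 = 1 NAND 1 = 0
t2 = x3 NOR t1 = 1 NOR 0 = 0
t3 = x4 XOR t2 = 1 XOR 0 = 1
t4 = t3 NAND t1 = 1 NAND 0 = 1
t5 = t1 NAND t4 = 0 NAND 1 = 1
t6 = t5 NAND t3 = 1 NAND 1 = 0
t7 = t6 OR t1 = 0 OR 0 = 0
So t7 = 0 as required.

x1=1 x2=1 x3=1 x4=1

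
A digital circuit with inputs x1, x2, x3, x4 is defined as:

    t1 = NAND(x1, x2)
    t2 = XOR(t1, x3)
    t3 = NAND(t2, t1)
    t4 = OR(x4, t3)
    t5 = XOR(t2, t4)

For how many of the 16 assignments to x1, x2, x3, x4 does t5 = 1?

11

t5 = XOR(t2, t4) must be 1, so t2 and t4 differ.
Enumerating the 16 input combinations, 11 give t5 = 1 and 5 give t5 = 0.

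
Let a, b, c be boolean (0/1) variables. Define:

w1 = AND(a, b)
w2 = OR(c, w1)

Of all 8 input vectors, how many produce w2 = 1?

w2 = OR(c, w1) must be 1, so at least one of c, w1 is 1.
Satisfying assignments:
  a=0, b=0, c=1
  a=0, b=1, c=1
  a=1, b=0, c=1
  a=1, b=1, c=0
  a=1, b=1, c=1

5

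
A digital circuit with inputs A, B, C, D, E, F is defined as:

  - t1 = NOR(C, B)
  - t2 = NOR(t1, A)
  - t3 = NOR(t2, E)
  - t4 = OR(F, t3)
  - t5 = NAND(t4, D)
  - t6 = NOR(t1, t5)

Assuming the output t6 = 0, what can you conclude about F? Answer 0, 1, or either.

either

Both values of F occur among assignments with t6 = 0:
  F=0: A=0, B=0, C=0, D=0, E=0, F=0
  F=1: A=0, B=0, C=0, D=0, E=0, F=1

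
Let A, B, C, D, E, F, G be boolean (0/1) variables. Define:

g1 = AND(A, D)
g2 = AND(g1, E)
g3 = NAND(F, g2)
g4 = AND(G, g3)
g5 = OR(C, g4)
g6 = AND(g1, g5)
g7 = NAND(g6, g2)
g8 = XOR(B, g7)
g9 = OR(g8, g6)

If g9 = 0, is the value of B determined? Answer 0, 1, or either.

g9 = OR(g8, g6) must be 0, so both g8 = 0 and g6 = 0.
g8 = XOR(B, g7) must be 0, so B and g7 are equal.
Every assignment with g9 = 0 has B = 1; there are 53 such assignment(s).

1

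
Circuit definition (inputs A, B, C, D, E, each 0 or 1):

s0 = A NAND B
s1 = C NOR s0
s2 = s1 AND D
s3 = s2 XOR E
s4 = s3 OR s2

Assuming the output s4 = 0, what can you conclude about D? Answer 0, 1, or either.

Both values of D occur among assignments with s4 = 0:
  D=0: A=0, B=0, C=0, D=0, E=0
  D=1: A=0, B=0, C=0, D=1, E=0

either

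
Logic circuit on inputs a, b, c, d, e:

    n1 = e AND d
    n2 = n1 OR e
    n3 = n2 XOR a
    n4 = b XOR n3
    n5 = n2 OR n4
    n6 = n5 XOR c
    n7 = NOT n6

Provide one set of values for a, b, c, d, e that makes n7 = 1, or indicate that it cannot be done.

n7 = NOT n6 must be 1, so n6 = 0.
n6 = n5 XOR c must be 0, so n5 and c are equal.
Check with a=1, b=1, c=1, d=0, e=1:
n1 = e AND d = 1 AND 0 = 0
n2 = n1 OR e = 0 OR 1 = 1
n3 = n2 XOR a = 1 XOR 1 = 0
n4 = b XOR n3 = 1 XOR 0 = 1
n5 = n2 OR n4 = 1 OR 1 = 1
n6 = n5 XOR c = 1 XOR 1 = 0
n7 = NOT n6 = NOT 0 = 1
So n7 = 1 as required.

a=1, b=1, c=1, d=0, e=1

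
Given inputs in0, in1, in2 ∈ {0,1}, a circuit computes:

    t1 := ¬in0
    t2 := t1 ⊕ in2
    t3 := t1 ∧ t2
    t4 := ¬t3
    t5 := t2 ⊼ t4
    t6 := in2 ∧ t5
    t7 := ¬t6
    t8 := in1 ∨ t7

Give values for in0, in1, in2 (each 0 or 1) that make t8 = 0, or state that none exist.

t8 = in1 ∨ t7 must be 0, so both in1 = 0 and t7 = 0.
Check with in0=0, in1=0, in2=1:
t1 = ¬in0 = ¬0 = 1
t2 = t1 ⊕ in2 = 1 ⊕ 1 = 0
t3 = t1 ∧ t2 = 1 ∧ 0 = 0
t4 = ¬t3 = ¬0 = 1
t5 = t2 ⊼ t4 = 0 ⊼ 1 = 1
t6 = in2 ∧ t5 = 1 ∧ 1 = 1
t7 = ¬t6 = ¬1 = 0
t8 = in1 ∨ t7 = 0 ∨ 0 = 0
So t8 = 0 as required.

in0=0, in1=0, in2=1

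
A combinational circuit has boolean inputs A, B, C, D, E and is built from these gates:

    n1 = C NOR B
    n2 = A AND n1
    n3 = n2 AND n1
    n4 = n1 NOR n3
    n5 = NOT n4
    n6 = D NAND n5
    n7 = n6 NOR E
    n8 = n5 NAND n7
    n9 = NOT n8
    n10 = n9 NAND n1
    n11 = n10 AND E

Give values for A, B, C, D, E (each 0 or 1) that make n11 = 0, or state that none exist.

A=0, B=0, C=1, D=0, E=0

Check with A=0, B=0, C=1, D=0, E=0:
n1 = C NOR B = 1 NOR 0 = 0
n2 = A AND n1 = 0 AND 0 = 0
n3 = n2 AND n1 = 0 AND 0 = 0
n4 = n1 NOR n3 = 0 NOR 0 = 1
n5 = NOT n4 = NOT 1 = 0
n6 = D NAND n5 = 0 NAND 0 = 1
n7 = n6 NOR E = 1 NOR 0 = 0
n8 = n5 NAND n7 = 0 NAND 0 = 1
n9 = NOT n8 = NOT 1 = 0
n10 = n9 NAND n1 = 0 NAND 0 = 1
n11 = n10 AND E = 1 AND 0 = 0
So n11 = 0 as required.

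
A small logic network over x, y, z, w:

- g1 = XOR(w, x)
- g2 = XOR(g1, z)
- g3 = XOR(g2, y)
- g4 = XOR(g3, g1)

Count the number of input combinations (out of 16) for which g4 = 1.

g4 = XOR(g3, g1) must be 1, so g3 and g1 differ.
Enumerating the 16 input combinations, 8 give g4 = 1 and 8 give g4 = 0.

8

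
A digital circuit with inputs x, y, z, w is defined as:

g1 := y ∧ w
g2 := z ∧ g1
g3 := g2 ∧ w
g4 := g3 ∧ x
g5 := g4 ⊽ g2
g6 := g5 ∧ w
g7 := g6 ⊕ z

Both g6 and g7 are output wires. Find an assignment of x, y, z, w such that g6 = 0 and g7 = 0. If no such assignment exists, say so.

x=0 y=0 z=0 w=0

Check with x=0 y=0 z=0 w=0:
g1 = y ∧ w = 0 ∧ 0 = 0
g2 = z ∧ g1 = 0 ∧ 0 = 0
g3 = g2 ∧ w = 0 ∧ 0 = 0
g4 = g3 ∧ x = 0 ∧ 0 = 0
g5 = g4 ⊽ g2 = 0 ⊽ 0 = 1
g6 = g5 ∧ w = 1 ∧ 0 = 0
g7 = g6 ⊕ z = 0 ⊕ 0 = 0
So g6 = 0 and g7 = 0.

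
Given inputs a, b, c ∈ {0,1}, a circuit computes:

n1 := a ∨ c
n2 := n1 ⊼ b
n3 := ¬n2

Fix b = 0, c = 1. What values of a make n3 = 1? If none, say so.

With b = 0, c = 1 fixed, none of the 2 settings of a give n3 = 1.
For example, with a=0:
n1 = a ∨ c = 0 ∨ 1 = 1
n2 = n1 ⊼ b = 1 ⊼ 0 = 1
n3 = ¬n2 = ¬1 = 0
giving n3 = 0 ≠ 1.

no solution exists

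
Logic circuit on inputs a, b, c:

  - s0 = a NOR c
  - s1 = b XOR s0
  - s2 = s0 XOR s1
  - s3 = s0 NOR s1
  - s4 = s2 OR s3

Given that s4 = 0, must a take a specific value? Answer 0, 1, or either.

0

s4 = s2 OR s3 must be 0, so both s2 = 0 and s3 = 0.
s2 = s0 XOR s1 must be 0, so s0 and s1 are equal.
s3 = s0 NOR s1 must be 0, so at least one of s0, s1 is 1.
Every assignment with s4 = 0 has a = 0; there are 1 such assignment(s).
  a=0, b=0, c=0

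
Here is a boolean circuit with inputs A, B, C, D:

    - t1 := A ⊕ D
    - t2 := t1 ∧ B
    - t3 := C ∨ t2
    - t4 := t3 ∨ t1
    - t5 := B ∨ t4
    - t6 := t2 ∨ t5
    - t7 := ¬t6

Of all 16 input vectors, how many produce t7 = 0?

14

t7 = ¬t6 must be 0, so t6 = 1.
t6 = t2 ∨ t5 must be 1, so at least one of t2, t5 is 1.
Enumerating the 16 input combinations, 14 give t7 = 0 and 2 give t7 = 1.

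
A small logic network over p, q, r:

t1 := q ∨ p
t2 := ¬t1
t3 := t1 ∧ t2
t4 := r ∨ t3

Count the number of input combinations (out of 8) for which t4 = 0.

t4 = r ∨ t3 must be 0, so both r = 0 and t3 = 0.
Enumerating the 8 input combinations, 4 give t4 = 0 and 4 give t4 = 1.

4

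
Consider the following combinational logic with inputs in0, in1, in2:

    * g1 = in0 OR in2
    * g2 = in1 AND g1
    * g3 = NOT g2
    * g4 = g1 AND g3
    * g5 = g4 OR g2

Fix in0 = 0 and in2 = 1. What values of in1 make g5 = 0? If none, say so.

no solution exists

With in0 = 0 and in2 = 1 fixed, none of the 2 settings of in1 give g5 = 0.
For example, with in1=0:
g1 = in0 OR in2 = 0 OR 1 = 1
g2 = in1 AND g1 = 0 AND 1 = 0
g3 = NOT g2 = NOT 0 = 1
g4 = g1 AND g3 = 1 AND 1 = 1
g5 = g4 OR g2 = 1 OR 0 = 1
giving g5 = 1 ≠ 0.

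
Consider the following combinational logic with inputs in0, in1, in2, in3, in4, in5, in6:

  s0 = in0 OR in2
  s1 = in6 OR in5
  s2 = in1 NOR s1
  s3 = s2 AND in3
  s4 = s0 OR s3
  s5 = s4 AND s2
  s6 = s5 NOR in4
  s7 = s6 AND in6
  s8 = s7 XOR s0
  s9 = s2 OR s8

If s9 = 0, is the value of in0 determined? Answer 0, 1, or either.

Both values of in0 occur among assignments with s9 = 0:
  in0=0: in0=0, in1=0, in2=0, in3=0, in4=0, in5=1, in6=0
  in0=1: in0=1, in1=0, in2=0, in3=0, in4=0, in5=0, in6=1

either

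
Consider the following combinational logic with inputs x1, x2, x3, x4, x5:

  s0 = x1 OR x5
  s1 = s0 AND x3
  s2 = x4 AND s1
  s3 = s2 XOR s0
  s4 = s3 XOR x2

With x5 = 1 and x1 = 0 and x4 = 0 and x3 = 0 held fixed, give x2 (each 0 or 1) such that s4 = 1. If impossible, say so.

s4 = s3 XOR x2 must be 1, so s3 and x2 differ.
Check with x5 = 1 and x1 = 0 and x4 = 0 and x3 = 0 and x2=0:
s0 = x1 OR x5 = 0 OR 1 = 1
s1 = s0 AND x3 = 1 AND 0 = 0
s2 = x4 AND s1 = 0 AND 0 = 0
s3 = s2 XOR s0 = 0 XOR 1 = 1
s4 = s3 XOR x2 = 1 XOR 0 = 1
So s4 = 1.

x2=0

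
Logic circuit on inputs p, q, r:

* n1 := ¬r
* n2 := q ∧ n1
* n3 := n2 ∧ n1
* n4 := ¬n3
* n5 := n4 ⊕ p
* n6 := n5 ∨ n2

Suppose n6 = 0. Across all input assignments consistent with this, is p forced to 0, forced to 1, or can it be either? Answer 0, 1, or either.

n6 = n5 ∨ n2 must be 0, so both n5 = 0 and n2 = 0.
n5 = n4 ⊕ p must be 0, so n4 and p are equal.
Every assignment with n6 = 0 has p = 1; there are 3 such assignment(s).
  p=1, q=0, r=0
  p=1, q=0, r=1
  p=1, q=1, r=1

1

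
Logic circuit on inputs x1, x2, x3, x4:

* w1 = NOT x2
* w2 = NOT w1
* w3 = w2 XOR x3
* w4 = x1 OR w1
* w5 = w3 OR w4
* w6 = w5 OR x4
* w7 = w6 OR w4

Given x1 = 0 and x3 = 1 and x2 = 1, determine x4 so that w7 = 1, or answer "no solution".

w7 = w6 OR w4 must be 1, so at least one of w6, w4 is 1.
Check with x1 = 0 and x3 = 1 and x2 = 1 and x4=1:
w1 = NOT x2 = NOT 1 = 0
w2 = NOT w1 = NOT 0 = 1
w3 = w2 XOR x3 = 1 XOR 1 = 0
w4 = x1 OR w1 = 0 OR 0 = 0
w5 = w3 OR w4 = 0 OR 0 = 0
w6 = w5 OR x4 = 0 OR 1 = 1
w7 = w6 OR w4 = 1 OR 0 = 1
So w7 = 1.

x4=1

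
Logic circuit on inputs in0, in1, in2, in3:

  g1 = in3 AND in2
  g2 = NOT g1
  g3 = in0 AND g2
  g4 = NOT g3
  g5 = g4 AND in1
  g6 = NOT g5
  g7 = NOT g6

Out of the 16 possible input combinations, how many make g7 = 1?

g7 = NOT g6 must be 1, so g6 = 0.
g6 = NOT g5 must be 0, so g5 = 1.
g5 = g4 AND in1 must be 1, so both g4 = 1 and in1 = 1.
Enumerating the 16 input combinations, 5 give g7 = 1 and 11 give g7 = 0.

5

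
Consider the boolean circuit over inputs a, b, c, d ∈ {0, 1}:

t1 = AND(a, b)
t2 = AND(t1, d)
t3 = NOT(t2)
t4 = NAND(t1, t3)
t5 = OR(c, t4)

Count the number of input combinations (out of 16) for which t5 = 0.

1

t5 = OR(c, t4) must be 0, so both c = 0 and t4 = 0.
Enumerating the 16 input combinations, 1 give t5 = 0 and 15 give t5 = 1.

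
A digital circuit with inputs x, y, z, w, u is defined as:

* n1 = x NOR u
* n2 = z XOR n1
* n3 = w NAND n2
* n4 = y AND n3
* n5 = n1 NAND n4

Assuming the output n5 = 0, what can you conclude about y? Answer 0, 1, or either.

n5 = n1 NAND n4 must be 0, so both n1 = 1 and n4 = 1.
n1 = x NOR u must be 1, so both x = 0 and u = 0.
Every assignment with n5 = 0 has y = 1; there are 3 such assignment(s).
  x=0, y=1, z=0, w=0, u=0
  x=0, y=1, z=1, w=0, u=0
  x=0, y=1, z=1, w=1, u=0

1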